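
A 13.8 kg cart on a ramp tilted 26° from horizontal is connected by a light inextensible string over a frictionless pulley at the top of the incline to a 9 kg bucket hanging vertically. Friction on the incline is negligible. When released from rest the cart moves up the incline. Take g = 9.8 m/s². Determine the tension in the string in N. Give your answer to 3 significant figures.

For the cart on the incline: the weight component along the slope is m₁g sin 26° = 13.8 × 9.8 × 0.4384 = 59.289 N and the normal force is N = m₁g cos 26° = 121.553 N.
Newton's second law for the cart (up-slope positive): T − 59.289 = 13.8 a. For the hanging bucket (downward positive): 9 × 9.8 − T = 9 a.
Adding the two equations eliminates T: 28.911 = 22.8 a, so a = 1.2680 m/s².
Then from the hanging bucket's equation, T = 9 × (9.8 − 1.2680) = 76.788 N.

76.8 N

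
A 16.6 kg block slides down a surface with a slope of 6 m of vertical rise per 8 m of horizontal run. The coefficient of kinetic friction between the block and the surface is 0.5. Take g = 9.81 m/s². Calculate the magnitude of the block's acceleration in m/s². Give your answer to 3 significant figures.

1.96 m/s²

Resolving the weight along the incline: the component pulling the block down the slope is mg sin 36.87° = 16.6 × 9.81 × 0.6000 = 97.708 N, and the normal force is N = mg cos 36.87° = 16.6 × 9.81 × 0.8000 = 130.277 N.
Kinetic friction acts up the slope with magnitude f = μN = 0.5 × 130.277 = 65.138 N.
Net force along the incline is 97.708 − 65.138 = 32.570 N, so a = 32.570 / 16.6 = 1.9620 m/s².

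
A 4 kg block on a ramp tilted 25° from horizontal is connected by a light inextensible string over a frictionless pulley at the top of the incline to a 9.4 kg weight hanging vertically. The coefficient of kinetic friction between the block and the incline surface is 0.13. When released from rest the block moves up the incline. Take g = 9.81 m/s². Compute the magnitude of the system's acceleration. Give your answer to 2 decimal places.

5.30 m/s²

For the block on the incline: the weight component along the slope is m₁g sin 25° = 4 × 9.81 × 0.4226 = 16.583 N and the normal force is N = m₁g cos 25° = 35.564 N.
Kinetic friction opposes the block's motion up the incline: f = μN = 0.13 × 35.564 = 4.623 N acting down the slope.
Newton's second law for the block (up-slope positive): T − 16.583 − 4.623 = 4 a. For the hanging weight (downward positive): 9.4 × 9.81 − T = 9.4 a.
Adding the two equations eliminates T: 71.008 = 13.4 a, so a = 5.2991 m/s².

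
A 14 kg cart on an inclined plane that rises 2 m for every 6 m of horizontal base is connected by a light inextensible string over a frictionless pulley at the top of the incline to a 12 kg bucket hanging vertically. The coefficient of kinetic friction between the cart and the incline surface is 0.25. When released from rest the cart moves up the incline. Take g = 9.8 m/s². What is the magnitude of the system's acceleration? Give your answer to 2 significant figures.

1.6 m/s²

For the cart on the incline: the weight component along the slope is m₁g sin 18.43° = 14 × 9.8 × 0.3162 = 43.383 N and the normal force is N = m₁g cos 18.43° = 130.159 N.
Kinetic friction opposes the cart's motion up the incline: f = μN = 0.25 × 130.159 = 32.540 N acting down the slope.
Newton's second law for the cart (up-slope positive): T − 43.383 − 32.540 = 14 a. For the hanging bucket (downward positive): 12 × 9.8 − T = 12 a.
Adding the two equations eliminates T: 41.677 = 26 a, so a = 1.6030 m/s².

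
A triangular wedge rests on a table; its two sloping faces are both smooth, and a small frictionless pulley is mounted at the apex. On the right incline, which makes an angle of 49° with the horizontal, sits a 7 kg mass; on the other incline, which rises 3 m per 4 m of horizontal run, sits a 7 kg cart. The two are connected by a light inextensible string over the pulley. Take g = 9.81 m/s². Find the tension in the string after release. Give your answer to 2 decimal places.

Resolve each weight along its own incline: the 7 kg mass has component 7 × 9.81 × sin 49° = 51.826 N down its slope, and the 7 kg mass has 7 × 9.81 × sin 36.87° = 41.202 N down its slope.
The 7 kg side's 51.826 N exceeds the other side's 41.202 N, so that mass slides down and the 7 kg mass slides up. Taking that direction as positive, Newton's second law for the whole system gives 51.826 − 41.202 = (7 + 7) a, so a = 10.624 / 14 = 0.7589 m/s².
For the 7 kg mass (up-slope positive): T − 41.202 = 7 × 0.7589, so T = 46.514 N.

46.51 N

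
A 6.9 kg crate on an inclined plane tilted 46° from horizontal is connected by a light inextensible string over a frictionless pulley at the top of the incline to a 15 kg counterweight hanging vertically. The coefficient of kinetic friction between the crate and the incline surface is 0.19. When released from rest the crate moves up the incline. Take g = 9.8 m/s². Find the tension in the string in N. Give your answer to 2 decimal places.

For the crate on the incline: the weight component along the slope is m₁g sin 46° = 6.9 × 9.8 × 0.7193 = 48.639 N and the normal force is N = m₁g cos 46° = 46.973 N.
Kinetic friction opposes the crate's motion up the incline: f = μN = 0.19 × 46.973 = 8.925 N acting down the slope.
Newton's second law for the crate (up-slope positive): T − 48.639 − 8.925 = 6.9 a. For the hanging counterweight (downward positive): 15 × 9.8 − T = 15 a.
Adding the two equations eliminates T: 89.436 = 21.9 a, so a = 4.0838 m/s².
Then from the hanging counterweight's equation, T = 15 × (9.8 − 4.0838) = 85.743 N.

85.74 N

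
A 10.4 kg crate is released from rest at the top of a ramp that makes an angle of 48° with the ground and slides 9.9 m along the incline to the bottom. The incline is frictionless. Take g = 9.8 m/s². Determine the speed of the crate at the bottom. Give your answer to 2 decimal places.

12.01 m/s

The weight component along the incline is mg sin 48° = 75.741 N and the normal force is N = mg cos 48° = 68.198 N.
With no friction, a = g sin 48° = 7.2828 m/s².
Starting from rest over a distance of 9.9 m, v² = 2aL = 2 × 7.2828 × 9.9 = 144.1994, so v = 12.0083 m/s.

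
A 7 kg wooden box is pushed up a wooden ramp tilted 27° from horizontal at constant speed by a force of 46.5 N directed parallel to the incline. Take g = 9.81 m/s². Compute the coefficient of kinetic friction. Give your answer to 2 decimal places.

0.25

At constant speed ΣF = 0 along the incline. The applied 46.5 N acts up the slope; the weight component mg sin 27° = 31.176 N and kinetic friction μN both act down the slope.
So 46.5 = 31.176 + μ × 61.185, giving μ = (46.5 − 31.176) / 61.185 = 0.2505.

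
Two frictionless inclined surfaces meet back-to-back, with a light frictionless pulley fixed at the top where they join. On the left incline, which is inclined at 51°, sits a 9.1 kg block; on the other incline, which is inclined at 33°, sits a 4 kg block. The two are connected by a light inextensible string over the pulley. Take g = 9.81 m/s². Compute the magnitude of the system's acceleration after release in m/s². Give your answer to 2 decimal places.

Resolve each weight along its own incline: the 9.1 kg mass has component 9.1 × 9.81 × sin 51° = 69.377 N down its slope, and the 4 kg mass has 4 × 9.81 × sin 33° = 21.372 N down its slope.
The 9.1 kg side's 69.377 N exceeds the other side's 21.372 N, so that mass slides down and the 4 kg mass slides up. Taking that direction as positive, Newton's second law for the whole system gives 69.377 − 21.372 = (9.1 + 4) a, so a = 48.005 / 13.1 = 3.6645 m/s².

3.66 m/s²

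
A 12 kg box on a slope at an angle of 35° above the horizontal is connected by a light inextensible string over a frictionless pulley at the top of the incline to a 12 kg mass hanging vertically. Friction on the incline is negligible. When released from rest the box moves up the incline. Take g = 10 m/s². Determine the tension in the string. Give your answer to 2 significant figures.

94 N

For the box on the incline: the weight component along the slope is m₁g sin 35° = 12 × 10 × 0.5736 = 68.832 N and the normal force is N = m₁g cos 35° = 98.298 N.
Newton's second law for the box (up-slope positive): T − 68.832 = 12 a. For the hanging mass (downward positive): 12 × 10 − T = 12 a.
Adding the two equations eliminates T: 51.168 = 24 a, so a = 2.1320 m/s².
Then from the hanging mass's equation, T = 12 × (10 − 2.1320) = 94.416 N.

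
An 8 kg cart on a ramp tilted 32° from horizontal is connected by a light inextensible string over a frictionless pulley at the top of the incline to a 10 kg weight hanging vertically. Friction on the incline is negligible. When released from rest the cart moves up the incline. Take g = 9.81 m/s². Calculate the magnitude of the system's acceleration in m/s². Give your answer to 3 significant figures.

For the cart on the incline: the weight component along the slope is m₁g sin 32° = 8 × 9.81 × 0.5299 = 41.587 N and the normal force is N = m₁g cos 32° = 66.555 N.
Newton's second law for the cart (up-slope positive): T − 41.587 = 8 a. For the hanging weight (downward positive): 10 × 9.81 − T = 10 a.
Adding the two equations eliminates T: 56.513 = 18 a, so a = 3.1396 m/s².

3.14 m/s²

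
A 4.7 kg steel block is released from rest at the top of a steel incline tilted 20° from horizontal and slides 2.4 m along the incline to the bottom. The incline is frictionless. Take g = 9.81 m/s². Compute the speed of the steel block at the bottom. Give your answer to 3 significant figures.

4.01 m/s

The weight component along the incline is mg sin 20° = 15.770 N and the normal force is N = mg cos 20° = 43.326 N.
With no friction, a = g sin 20° = 3.3552 m/s².
Starting from rest over a distance of 2.4 m, v² = 2aL = 2 × 3.3552 × 2.4 = 16.1050, so v = 4.0131 m/s.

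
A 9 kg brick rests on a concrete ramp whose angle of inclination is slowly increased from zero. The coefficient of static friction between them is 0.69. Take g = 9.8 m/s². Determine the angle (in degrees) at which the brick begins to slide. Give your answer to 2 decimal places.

34.61°

At the threshold of sliding, static friction is at its maximum μ_s N and exactly balances the weight component along the incline: mg sin θ = μ_s mg cos θ.
Hence tan θ = μ_s = 0.69, so θ = arctan(0.69) = 34.6057°.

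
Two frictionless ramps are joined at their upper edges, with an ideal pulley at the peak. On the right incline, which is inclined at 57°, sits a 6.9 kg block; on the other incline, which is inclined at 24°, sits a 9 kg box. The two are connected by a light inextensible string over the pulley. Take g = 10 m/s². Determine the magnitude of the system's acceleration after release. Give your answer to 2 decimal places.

Resolve each weight along its own incline: the 6.9 kg mass has component 6.9 × 10 × sin 57° = 57.868 N down its slope, and the 9 kg mass has 9 × 10 × sin 24° = 36.606 N down its slope.
The 6.9 kg side's 57.868 N exceeds the other side's 36.606 N, so that mass slides down and the 9 kg mass slides up. Taking that direction as positive, Newton's second law for the whole system gives 57.868 − 36.606 = (6.9 + 9) a, so a = 21.262 / 15.9 = 1.3372 m/s².

1.34 m/s²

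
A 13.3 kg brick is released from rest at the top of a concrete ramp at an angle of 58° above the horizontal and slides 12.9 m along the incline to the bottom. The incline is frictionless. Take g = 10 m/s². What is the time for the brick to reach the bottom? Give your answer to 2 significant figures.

1.7 s

The weight component along the incline is mg sin 58° = 112.790 N and the normal force is N = mg cos 58° = 70.479 N.
With no friction, a = g sin 58° = 8.4805 m/s².
Starting from rest, L = ½at², so t = √(2L/a) = √(2 × 12.9 / 8.4805) = 1.7442 s.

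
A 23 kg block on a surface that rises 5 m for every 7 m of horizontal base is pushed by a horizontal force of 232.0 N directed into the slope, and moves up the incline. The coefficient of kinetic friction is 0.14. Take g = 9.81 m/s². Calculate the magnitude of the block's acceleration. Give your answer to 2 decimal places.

The horizontal push has components F cos 35.54° = 232.0 × 0.8137 = 188.778 N up the incline and F sin 35.54° = 232.0 × 0.5812 = 134.838 N pressing into the surface.
The normal force is therefore N = mg cos 35.54° + F sin 35.54° = 183.595 + 134.838 = 318.433 N, and kinetic friction down the slope is μN = 0.14 × 318.433 = 44.581 N.
Along the incline: F cos 35.54° − mg sin 35.54° − μN = ma, so 188.778 − 131.136 − 44.581 = 23 a, giving a = 0.5679 m/s².

0.57 m/s²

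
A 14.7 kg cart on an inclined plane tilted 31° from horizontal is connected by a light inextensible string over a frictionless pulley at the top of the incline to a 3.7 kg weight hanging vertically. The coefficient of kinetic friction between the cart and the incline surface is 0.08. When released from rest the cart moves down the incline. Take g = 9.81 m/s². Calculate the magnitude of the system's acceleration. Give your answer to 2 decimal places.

For the cart on the incline: the weight component along the slope is m₁g sin 31° = 14.7 × 9.81 × 0.5150 = 74.267 N and the normal force is N = m₁g cos 31° = 123.610 N.
Kinetic friction opposes the cart's motion down the incline: f = μN = 0.08 × 123.610 = 9.889 N acting up the slope.
Newton's second law for the cart (down-slope positive): 74.267 − 9.889 − T = 14.7 a. For the hanging weight (upward positive): T − 3.7 × 9.81 = 3.7 a.
Adding the two equations eliminates T: 28.081 = 18.4 a, so a = 1.5261 m/s².

1.53 m/s²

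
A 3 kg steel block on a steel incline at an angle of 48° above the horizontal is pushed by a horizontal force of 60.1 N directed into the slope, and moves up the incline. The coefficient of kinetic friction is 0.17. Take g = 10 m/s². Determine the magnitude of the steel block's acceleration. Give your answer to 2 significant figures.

The horizontal push has components F cos 48° = 60.1 × 0.6691 = 40.213 N up the incline and F sin 48° = 60.1 × 0.7431 = 44.660 N pressing into the surface.
The normal force is therefore N = mg cos 48° + F sin 48° = 20.073 + 44.660 = 64.733 N, and kinetic friction down the slope is μN = 0.17 × 64.733 = 11.005 N.
Along the incline: F cos 48° − mg sin 48° − μN = ma, so 40.213 − 22.293 − 11.005 = 3 a, giving a = 2.3050 m/s².

2.3 m/s²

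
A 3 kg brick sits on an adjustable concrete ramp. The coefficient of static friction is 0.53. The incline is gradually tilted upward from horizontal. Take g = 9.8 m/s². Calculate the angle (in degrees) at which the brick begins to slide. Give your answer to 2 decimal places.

27.92°

At the threshold of sliding, static friction is at its maximum μ_s N and exactly balances the weight component along the incline: mg sin θ = μ_s mg cos θ.
Hence tan θ = μ_s = 0.53, so θ = arctan(0.53) = 27.9236°.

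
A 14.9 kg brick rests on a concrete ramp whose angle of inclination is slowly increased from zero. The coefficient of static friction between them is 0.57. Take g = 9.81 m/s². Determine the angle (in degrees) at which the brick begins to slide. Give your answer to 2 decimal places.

29.68°

At the threshold of sliding, static friction is at its maximum μ_s N and exactly balances the weight component along the incline: mg sin θ = μ_s mg cos θ.
Hence tan θ = μ_s = 0.57, so θ = arctan(0.57) = 29.6831°.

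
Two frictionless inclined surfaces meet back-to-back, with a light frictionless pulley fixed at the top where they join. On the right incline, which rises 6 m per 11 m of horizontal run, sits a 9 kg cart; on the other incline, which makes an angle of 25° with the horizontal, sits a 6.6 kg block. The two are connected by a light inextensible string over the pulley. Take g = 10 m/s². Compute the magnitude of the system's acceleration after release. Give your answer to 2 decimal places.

Resolve each weight along its own incline: the 9 kg mass has component 9 × 10 × sin 28.61° = 43.097 N down its slope, and the 6.6 kg mass has 6.6 × 10 × sin 25° = 27.893 N down its slope.
The 9 kg side's 43.097 N exceeds the other side's 27.893 N, so that mass slides down and the 6.6 kg mass slides up. Taking that direction as positive, Newton's second law for the whole system gives 43.097 − 27.893 = (9 + 6.6) a, so a = 15.204 / 15.6 = 0.9746 m/s².

0.97 m/s²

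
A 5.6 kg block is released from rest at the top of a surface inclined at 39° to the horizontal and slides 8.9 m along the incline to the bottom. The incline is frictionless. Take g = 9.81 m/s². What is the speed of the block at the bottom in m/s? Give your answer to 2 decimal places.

The weight component along the incline is mg sin 39° = 34.572 N and the normal force is N = mg cos 39° = 42.693 N.
With no friction, a = g sin 39° = 6.1736 m/s².
Starting from rest over a distance of 8.9 m, v² = 2aL = 2 × 6.1736 × 8.9 = 109.8901, so v = 10.4828 m/s.

10.48 m/s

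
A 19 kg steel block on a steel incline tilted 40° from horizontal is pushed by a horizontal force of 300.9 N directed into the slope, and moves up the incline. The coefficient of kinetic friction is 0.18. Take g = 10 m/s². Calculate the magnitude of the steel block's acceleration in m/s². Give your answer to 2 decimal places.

2.49 m/s²

The horizontal push has components F cos 40° = 300.9 × 0.7660 = 230.489 N up the incline and F sin 40° = 300.9 × 0.6428 = 193.419 N pressing into the surface.
The normal force is therefore N = mg cos 40° + F sin 40° = 145.540 + 193.419 = 338.959 N, and kinetic friction down the slope is μN = 0.18 × 338.959 = 61.013 N.
Along the incline: F cos 40° − mg sin 40° − μN = ma, so 230.489 − 122.132 − 61.013 = 19 a, giving a = 2.4918 m/s².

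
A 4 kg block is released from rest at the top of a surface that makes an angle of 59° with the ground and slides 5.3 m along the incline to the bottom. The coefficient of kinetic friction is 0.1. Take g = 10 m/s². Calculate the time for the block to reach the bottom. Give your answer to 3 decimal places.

1.147 s

The weight component along the incline is mg sin 59° = 34.287 N and the normal force is N = mg cos 59° = 20.602 N.
Friction up the slope is f = μN = 0.1 × 20.602 = 2.060 N, so the net downslope force is 34.287 − 2.060 = 32.227 N and a = 32.227 / 4 = 8.0567 m/s².
Starting from rest, L = ½at², so t = √(2L/a) = √(2 × 5.3 / 8.0567) = 1.1470 s.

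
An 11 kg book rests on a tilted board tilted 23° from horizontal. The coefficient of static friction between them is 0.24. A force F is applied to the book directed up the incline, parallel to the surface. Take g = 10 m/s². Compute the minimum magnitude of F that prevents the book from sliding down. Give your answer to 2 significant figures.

19 N

The normal force is N = mg cos 23° = 101.256 N. With F at its minimum the book is on the verge of sliding down, so static friction is at its maximum μ_s N = 0.24 × 101.256 = 24.301 N and acts up the slope.
Equilibrium along the incline: F + μ_s N = mg sin 23°, so F = 42.980 − 24.301 = 18.679 N.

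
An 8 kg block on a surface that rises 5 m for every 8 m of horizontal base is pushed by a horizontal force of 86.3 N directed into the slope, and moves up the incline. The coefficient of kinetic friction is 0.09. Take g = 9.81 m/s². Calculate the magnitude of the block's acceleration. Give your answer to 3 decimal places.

2.685 m/s²

The horizontal push has components F cos 32.01° = 86.3 × 0.8480 = 73.182 N up the incline and F sin 32.01° = 86.3 × 0.5300 = 45.739 N pressing into the surface.
The normal force is therefore N = mg cos 32.01° + F sin 32.01° = 66.551 + 45.739 = 112.290 N, and kinetic friction down the slope is μN = 0.09 × 112.290 = 10.106 N.
Along the incline: F cos 32.01° − mg sin 32.01° − μN = ma, so 73.182 − 41.594 − 10.106 = 8 a, giving a = 2.6852 m/s².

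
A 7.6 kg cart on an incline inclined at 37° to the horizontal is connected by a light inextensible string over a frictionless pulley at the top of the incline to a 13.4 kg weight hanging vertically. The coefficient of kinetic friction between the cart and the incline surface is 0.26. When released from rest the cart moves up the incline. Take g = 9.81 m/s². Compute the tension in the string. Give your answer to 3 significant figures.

For the cart on the incline: the weight component along the slope is m₁g sin 37° = 7.6 × 9.81 × 0.6018 = 44.868 N and the normal force is N = m₁g cos 37° = 59.543 N.
Kinetic friction opposes the cart's motion up the incline: f = μN = 0.26 × 59.543 = 15.481 N acting down the slope.
Newton's second law for the cart (up-slope positive): T − 44.868 − 15.481 = 7.6 a. For the hanging weight (downward positive): 13.4 × 9.81 − T = 13.4 a.
Adding the two equations eliminates T: 71.105 = 21 a, so a = 3.3860 m/s².
Then from the hanging weight's equation, T = 13.4 × (9.81 − 3.3860) = 86.082 N.

86.1 N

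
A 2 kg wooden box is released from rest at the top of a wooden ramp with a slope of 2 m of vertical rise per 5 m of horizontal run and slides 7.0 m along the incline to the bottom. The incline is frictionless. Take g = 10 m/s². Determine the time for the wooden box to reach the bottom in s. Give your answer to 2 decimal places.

The weight component along the incline is mg sin 21.80° = 7.428 N and the normal force is N = mg cos 21.80° = 18.570 N.
With no friction, a = g sin 21.80° = 3.7139 m/s².
Starting from rest, L = ½at², so t = √(2L/a) = √(2 × 7.0 / 3.7139) = 1.9416 s.

1.94 s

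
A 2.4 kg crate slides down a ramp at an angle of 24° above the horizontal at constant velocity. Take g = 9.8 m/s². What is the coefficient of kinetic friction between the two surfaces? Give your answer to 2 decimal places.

0.45

At constant velocity the net force along the incline is zero: mg sin 24° = μ mg cos 24°.
So μ = tan 24° = 0.4067 / 0.9135 = 0.4452.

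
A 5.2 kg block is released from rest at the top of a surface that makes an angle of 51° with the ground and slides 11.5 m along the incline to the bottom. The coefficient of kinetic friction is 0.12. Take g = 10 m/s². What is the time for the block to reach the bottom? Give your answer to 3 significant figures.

The weight component along the incline is mg sin 51° = 40.412 N and the normal force is N = mg cos 51° = 32.725 N.
Friction up the slope is f = μN = 0.12 × 32.725 = 3.927 N, so the net downslope force is 40.412 − 3.927 = 36.485 N and a = 36.485 / 5.2 = 7.0163 m/s².
Starting from rest, L = ½at², so t = √(2L/a) = √(2 × 11.5 / 7.0163) = 1.8105 s.

1.81 s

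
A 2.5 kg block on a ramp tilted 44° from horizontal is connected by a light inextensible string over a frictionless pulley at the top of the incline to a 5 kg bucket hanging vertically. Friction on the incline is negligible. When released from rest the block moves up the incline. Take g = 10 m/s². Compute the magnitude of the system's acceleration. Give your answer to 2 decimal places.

4.35 m/s²

For the block on the incline: the weight component along the slope is m₁g sin 44° = 2.5 × 10 × 0.6947 = 17.367 N and the normal force is N = m₁g cos 44° = 17.983 N.
Newton's second law for the block (up-slope positive): T − 17.367 = 2.5 a. For the hanging bucket (downward positive): 5 × 10 − T = 5 a.
Adding the two equations eliminates T: 32.633 = 7.5 a, so a = 4.3511 m/s².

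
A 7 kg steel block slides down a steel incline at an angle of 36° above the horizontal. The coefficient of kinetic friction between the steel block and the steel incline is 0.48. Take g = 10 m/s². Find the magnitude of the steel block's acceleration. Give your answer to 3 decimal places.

Resolving the weight along the incline: the component pulling the steel block down the slope is mg sin 36° = 7 × 10 × 0.5878 = 41.146 N, and the normal force is N = mg cos 36° = 7 × 10 × 0.8090 = 56.630 N.
Kinetic friction acts up the slope with magnitude f = μN = 0.48 × 56.630 = 27.182 N.
Net force along the incline is 41.146 − 27.182 = 13.964 N, so a = 13.964 / 7 = 1.9949 m/s².

1.995 m/s²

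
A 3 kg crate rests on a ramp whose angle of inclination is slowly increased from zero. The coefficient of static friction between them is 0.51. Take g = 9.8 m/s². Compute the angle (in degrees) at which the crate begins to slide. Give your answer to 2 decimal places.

At the threshold of sliding, static friction is at its maximum μ_s N and exactly balances the weight component along the incline: mg sin θ = μ_s mg cos θ.
Hence tan θ = μ_s = 0.51, so θ = arctan(0.51) = 27.0216°.

27.02°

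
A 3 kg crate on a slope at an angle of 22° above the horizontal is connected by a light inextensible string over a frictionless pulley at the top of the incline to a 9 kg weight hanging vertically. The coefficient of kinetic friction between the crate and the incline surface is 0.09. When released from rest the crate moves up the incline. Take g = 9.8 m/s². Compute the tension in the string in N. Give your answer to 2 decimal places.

For the crate on the incline: the weight component along the slope is m₁g sin 22° = 3 × 9.8 × 0.3746 = 11.013 N and the normal force is N = m₁g cos 22° = 27.259 N.
Kinetic friction opposes the crate's motion up the incline: f = μN = 0.09 × 27.259 = 2.453 N acting down the slope.
Newton's second law for the crate (up-slope positive): T − 11.013 − 2.453 = 3 a. For the hanging weight (downward positive): 9 × 9.8 − T = 9 a.
Adding the two equations eliminates T: 74.734 = 12 a, so a = 6.2278 m/s².
Then from the hanging weight's equation, T = 9 × (9.8 − 6.2278) = 32.150 N.

32.15 N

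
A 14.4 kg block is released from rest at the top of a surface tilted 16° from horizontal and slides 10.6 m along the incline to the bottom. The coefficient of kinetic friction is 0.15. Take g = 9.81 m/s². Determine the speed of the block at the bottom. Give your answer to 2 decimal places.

5.23 m/s

The weight component along the incline is mg sin 16° = 38.938 N and the normal force is N = mg cos 16° = 135.792 N.
Friction up the slope is f = μN = 0.15 × 135.792 = 20.369 N, so the net downslope force is 38.938 − 20.369 = 18.569 N and a = 18.569 / 14.4 = 1.2895 m/s².
Starting from rest over a distance of 10.6 m, v² = 2aL = 2 × 1.2895 × 10.6 = 27.3374, so v = 5.2285 m/s.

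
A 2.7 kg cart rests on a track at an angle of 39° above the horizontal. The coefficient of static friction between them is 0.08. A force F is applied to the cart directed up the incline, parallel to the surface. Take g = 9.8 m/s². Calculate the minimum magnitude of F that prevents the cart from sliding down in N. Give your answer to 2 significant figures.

The normal force is N = mg cos 39° = 20.563 N. With F at its minimum the cart is on the verge of sliding down, so static friction is at its maximum μ_s N = 0.08 × 20.563 = 1.645 N and acts up the slope.
Equilibrium along the incline: F + μ_s N = mg sin 39°, so F = 16.652 − 1.645 = 15.007 N.

15 N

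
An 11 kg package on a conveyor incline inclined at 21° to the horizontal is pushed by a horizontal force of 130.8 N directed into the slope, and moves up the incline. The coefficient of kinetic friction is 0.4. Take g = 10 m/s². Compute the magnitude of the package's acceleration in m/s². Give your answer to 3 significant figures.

The horizontal push has components F cos 21° = 130.8 × 0.9336 = 122.115 N up the incline and F sin 21° = 130.8 × 0.3584 = 46.879 N pressing into the surface.
The normal force is therefore N = mg cos 21° + F sin 21° = 102.696 + 46.879 = 149.575 N, and kinetic friction down the slope is μN = 0.4 × 149.575 = 59.830 N.
Along the incline: F cos 21° − mg sin 21° − μN = ma, so 122.115 − 39.424 − 59.830 = 11 a, giving a = 2.0783 m/s².

2.08 m/s²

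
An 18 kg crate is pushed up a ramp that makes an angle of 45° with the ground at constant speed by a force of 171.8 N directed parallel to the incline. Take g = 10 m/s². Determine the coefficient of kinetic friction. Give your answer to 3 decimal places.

0.350

At constant speed ΣF = 0 along the incline. The applied 171.8 N acts up the slope; the weight component mg sin 45° = 127.279 N and kinetic friction μN both act down the slope.
So 171.8 = 127.279 + μ × 127.279, giving μ = (171.8 − 127.279) / 127.279 = 0.3498.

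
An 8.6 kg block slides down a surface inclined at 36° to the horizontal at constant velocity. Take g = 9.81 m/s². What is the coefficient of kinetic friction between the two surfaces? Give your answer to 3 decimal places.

At constant velocity the net force along the incline is zero: mg sin 36° = μ mg cos 36°.
So μ = tan 36° = 0.5878 / 0.8090 = 0.7266.

0.727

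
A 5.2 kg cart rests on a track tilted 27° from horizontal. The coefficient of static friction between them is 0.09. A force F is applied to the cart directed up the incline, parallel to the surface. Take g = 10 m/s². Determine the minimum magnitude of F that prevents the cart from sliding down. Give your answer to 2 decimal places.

The normal force is N = mg cos 27° = 46.332 N. With F at its minimum the cart is on the verge of sliding down, so static friction is at its maximum μ_s N = 0.09 × 46.332 = 4.170 N and acts up the slope.
Equilibrium along the incline: F + μ_s N = mg sin 27°, so F = 23.608 − 4.170 = 19.438 N.

19.44 N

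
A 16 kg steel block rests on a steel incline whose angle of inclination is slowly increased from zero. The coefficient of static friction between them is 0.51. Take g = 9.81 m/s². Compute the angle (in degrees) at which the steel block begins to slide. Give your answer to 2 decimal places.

At the threshold of sliding, static friction is at its maximum μ_s N and exactly balances the weight component along the incline: mg sin θ = μ_s mg cos θ.
Hence tan θ = μ_s = 0.51, so θ = arctan(0.51) = 27.0216°.

27.02°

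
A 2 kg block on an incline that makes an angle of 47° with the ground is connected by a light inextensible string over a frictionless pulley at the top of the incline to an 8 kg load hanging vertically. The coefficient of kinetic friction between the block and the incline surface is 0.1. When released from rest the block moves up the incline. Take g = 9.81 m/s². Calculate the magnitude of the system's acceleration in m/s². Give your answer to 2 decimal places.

6.28 m/s²

For the block on the incline: the weight component along the slope is m₁g sin 47° = 2 × 9.81 × 0.7314 = 14.350 N and the normal force is N = m₁g cos 47° = 13.381 N.
Kinetic friction opposes the block's motion up the incline: f = μN = 0.1 × 13.381 = 1.338 N acting down the slope.
Newton's second law for the block (up-slope positive): T − 14.350 − 1.338 = 2 a. For the hanging load (downward positive): 8 × 9.81 − T = 8 a.
Adding the two equations eliminates T: 62.792 = 10 a, so a = 6.2792 m/s².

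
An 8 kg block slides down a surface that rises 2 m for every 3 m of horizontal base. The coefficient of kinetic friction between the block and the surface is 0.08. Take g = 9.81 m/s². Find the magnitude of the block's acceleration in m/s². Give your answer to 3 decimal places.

4.789 m/s²

Resolving the weight along the incline: the component pulling the block down the slope is mg sin 33.69° = 8 × 9.81 × 0.5547 = 43.533 N, and the normal force is N = mg cos 33.69° = 8 × 9.81 × 0.8321 = 65.303 N.
Kinetic friction acts up the slope with magnitude f = μN = 0.08 × 65.303 = 5.224 N.
Net force along the incline is 43.533 − 5.224 = 38.309 N, so a = 38.309 / 8 = 4.7886 m/s².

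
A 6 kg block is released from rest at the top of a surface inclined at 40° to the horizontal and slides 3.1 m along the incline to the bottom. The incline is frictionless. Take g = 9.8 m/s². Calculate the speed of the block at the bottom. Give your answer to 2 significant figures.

The weight component along the incline is mg sin 40° = 37.796 N and the normal force is N = mg cos 40° = 45.043 N.
With no friction, a = g sin 40° = 6.2993 m/s².
Starting from rest over a distance of 3.1 m, v² = 2aL = 2 × 6.2993 × 3.1 = 39.0557, so v = 6.2495 m/s.

6.2 m/s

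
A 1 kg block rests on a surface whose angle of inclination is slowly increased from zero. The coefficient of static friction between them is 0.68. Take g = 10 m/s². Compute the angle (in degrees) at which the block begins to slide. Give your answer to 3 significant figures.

At the threshold of sliding, static friction is at its maximum μ_s N and exactly balances the weight component along the incline: mg sin θ = μ_s mg cos θ.
Hence tan θ = μ_s = 0.68, so θ = arctan(0.68) = 34.2157°.

34.2°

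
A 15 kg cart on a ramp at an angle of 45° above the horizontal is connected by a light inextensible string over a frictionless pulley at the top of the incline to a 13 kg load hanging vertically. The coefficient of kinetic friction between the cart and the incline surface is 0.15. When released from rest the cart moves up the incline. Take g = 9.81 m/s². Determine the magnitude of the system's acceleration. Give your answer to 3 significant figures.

0.281 m/s²

For the cart on the incline: the weight component along the slope is m₁g sin 45° = 15 × 9.81 × 0.7071 = 104.050 N and the normal force is N = m₁g cos 45° = 104.051 N.
Kinetic friction opposes the cart's motion up the incline: f = μN = 0.15 × 104.051 = 15.608 N acting down the slope.
Newton's second law for the cart (up-slope positive): T − 104.050 − 15.608 = 15 a. For the hanging load (downward positive): 13 × 9.81 − T = 13 a.
Adding the two equations eliminates T: 7.872 = 28 a, so a = 0.2811 m/s².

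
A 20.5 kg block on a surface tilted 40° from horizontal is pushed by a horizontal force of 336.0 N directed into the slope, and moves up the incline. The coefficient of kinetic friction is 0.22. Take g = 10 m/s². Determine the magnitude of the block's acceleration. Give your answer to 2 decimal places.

The horizontal push has components F cos 40° = 336.0 × 0.7660 = 257.376 N up the incline and F sin 40° = 336.0 × 0.6428 = 215.981 N pressing into the surface.
The normal force is therefore N = mg cos 40° + F sin 40° = 157.030 + 215.981 = 373.011 N, and kinetic friction down the slope is μN = 0.22 × 373.011 = 82.062 N.
Along the incline: F cos 40° − mg sin 40° − μN = ma, so 257.376 − 131.774 − 82.062 = 20.5 a, giving a = 2.1239 m/s².

2.12 m/s²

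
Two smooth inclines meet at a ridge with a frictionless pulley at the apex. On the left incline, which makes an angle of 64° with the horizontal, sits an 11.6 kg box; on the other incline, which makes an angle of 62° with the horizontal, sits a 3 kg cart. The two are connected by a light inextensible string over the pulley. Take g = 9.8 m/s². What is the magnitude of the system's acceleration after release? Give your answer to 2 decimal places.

Resolve each weight along its own incline: the 11.6 kg mass has component 11.6 × 9.8 × sin 64° = 102.175 N down its slope, and the 3 kg mass has 3 × 9.8 × sin 62° = 25.959 N down its slope.
The 11.6 kg side's 102.175 N exceeds the other side's 25.959 N, so that mass slides down and the 3 kg mass slides up. Taking that direction as positive, Newton's second law for the whole system gives 102.175 − 25.959 = (11.6 + 3) a, so a = 76.216 / 14.6 = 5.2203 m/s².

5.22 m/s²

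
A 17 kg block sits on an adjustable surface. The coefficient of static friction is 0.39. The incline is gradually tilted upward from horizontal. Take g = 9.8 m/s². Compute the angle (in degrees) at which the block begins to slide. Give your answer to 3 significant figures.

At the threshold of sliding, static friction is at its maximum μ_s N and exactly balances the weight component along the incline: mg sin θ = μ_s mg cos θ.
Hence tan θ = μ_s = 0.39, so θ = arctan(0.39) = 21.3058°.

21.3°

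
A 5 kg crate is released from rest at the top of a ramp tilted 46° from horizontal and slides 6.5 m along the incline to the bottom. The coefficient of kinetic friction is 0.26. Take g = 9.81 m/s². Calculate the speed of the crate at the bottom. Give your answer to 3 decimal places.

8.289 m/s

The weight component along the incline is mg sin 46° = 35.284 N and the normal force is N = mg cos 46° = 34.073 N.
Friction up the slope is f = μN = 0.26 × 34.073 = 8.859 N, so the net downslope force is 35.284 − 8.859 = 26.425 N and a = 26.425 / 5 = 5.2850 m/s².
Starting from rest over a distance of 6.5 m, v² = 2aL = 2 × 5.2850 × 6.5 = 68.7050, so v = 8.2888 m/s.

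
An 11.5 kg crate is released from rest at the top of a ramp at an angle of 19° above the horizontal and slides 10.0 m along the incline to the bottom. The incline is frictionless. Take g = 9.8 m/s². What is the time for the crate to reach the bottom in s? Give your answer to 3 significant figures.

2.50 s

The weight component along the incline is mg sin 19° = 36.692 N and the normal force is N = mg cos 19° = 106.560 N.
With no friction, a = g sin 19° = 3.1906 m/s².
Starting from rest, L = ½at², so t = √(2L/a) = √(2 × 10.0 / 3.1906) = 2.5037 s.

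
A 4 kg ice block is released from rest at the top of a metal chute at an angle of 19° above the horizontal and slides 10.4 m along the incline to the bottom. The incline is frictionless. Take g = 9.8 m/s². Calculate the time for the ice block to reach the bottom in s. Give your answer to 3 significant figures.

2.55 s

The weight component along the incline is mg sin 19° = 12.762 N and the normal force is N = mg cos 19° = 37.064 N.
With no friction, a = g sin 19° = 3.1906 m/s².
Starting from rest, L = ½at², so t = √(2L/a) = √(2 × 10.4 / 3.1906) = 2.5533 s.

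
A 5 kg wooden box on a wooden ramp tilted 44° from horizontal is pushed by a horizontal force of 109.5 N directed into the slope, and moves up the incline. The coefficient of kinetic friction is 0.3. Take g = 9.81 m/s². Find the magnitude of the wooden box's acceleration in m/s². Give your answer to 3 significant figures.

2.26 m/s²

The horizontal push has components F cos 44° = 109.5 × 0.7193 = 78.763 N up the incline and F sin 44° = 109.5 × 0.6947 = 76.070 N pressing into the surface.
The normal force is therefore N = mg cos 44° + F sin 44° = 35.282 + 76.070 = 111.352 N, and kinetic friction down the slope is μN = 0.3 × 111.352 = 33.406 N.
Along the incline: F cos 44° − mg sin 44° − μN = ma, so 78.763 − 34.075 − 33.406 = 5 a, giving a = 2.2564 m/s².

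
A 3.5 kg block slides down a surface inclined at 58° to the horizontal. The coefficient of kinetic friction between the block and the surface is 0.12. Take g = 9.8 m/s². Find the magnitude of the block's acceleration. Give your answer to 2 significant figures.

Resolving the weight along the incline: the component pulling the block down the slope is mg sin 58° = 3.5 × 9.8 × 0.8480 = 29.086 N, and the normal force is N = mg cos 58° = 3.5 × 9.8 × 0.5299 = 18.176 N.
Kinetic friction acts up the slope with magnitude f = μN = 0.12 × 18.176 = 2.181 N.
Net force along the incline is 29.086 − 2.181 = 26.905 N, so a = 26.905 / 3.5 = 7.6871 m/s².

7.7 m/s²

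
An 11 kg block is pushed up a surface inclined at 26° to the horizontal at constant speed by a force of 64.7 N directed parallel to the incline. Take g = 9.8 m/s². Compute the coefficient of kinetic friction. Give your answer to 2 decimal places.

0.18

At constant speed ΣF = 0 along the incline. The applied 64.7 N acts up the slope; the weight component mg sin 26° = 47.256 N and kinetic friction μN both act down the slope.
So 64.7 = 47.256 + μ × 96.890, giving μ = (64.7 − 47.256) / 96.890 = 0.1800.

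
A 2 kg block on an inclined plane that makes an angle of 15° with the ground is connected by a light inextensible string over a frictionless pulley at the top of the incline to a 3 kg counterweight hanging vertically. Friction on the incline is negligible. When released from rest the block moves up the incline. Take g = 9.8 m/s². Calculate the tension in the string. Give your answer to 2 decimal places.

For the block on the incline: the weight component along the slope is m₁g sin 15° = 2 × 9.8 × 0.2588 = 5.072 N and the normal force is N = m₁g cos 15° = 18.932 N.
Newton's second law for the block (up-slope positive): T − 5.072 = 2 a. For the hanging counterweight (downward positive): 3 × 9.8 − T = 3 a.
Adding the two equations eliminates T: 24.328 = 5 a, so a = 4.8656 m/s².
Then from the hanging counterweight's equation, T = 3 × (9.8 − 4.8656) = 14.803 N.

14.80 N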